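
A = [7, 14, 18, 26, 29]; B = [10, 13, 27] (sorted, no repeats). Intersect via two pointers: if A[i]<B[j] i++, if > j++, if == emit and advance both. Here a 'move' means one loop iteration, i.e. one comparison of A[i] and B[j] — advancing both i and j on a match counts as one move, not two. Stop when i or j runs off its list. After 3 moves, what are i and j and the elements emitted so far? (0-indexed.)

[i=0,j=0] 7<10 → i++
[i=1,j=0] 14>10 → j++
[i=1,j=1] 14>13 → j++

i=1, j=2, emitted=[]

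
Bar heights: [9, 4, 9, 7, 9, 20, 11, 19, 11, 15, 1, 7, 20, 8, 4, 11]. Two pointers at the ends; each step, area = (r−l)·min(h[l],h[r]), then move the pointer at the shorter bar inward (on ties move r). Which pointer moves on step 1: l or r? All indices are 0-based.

[0,15] min(9,11)*15=135 best=135 * → l++

l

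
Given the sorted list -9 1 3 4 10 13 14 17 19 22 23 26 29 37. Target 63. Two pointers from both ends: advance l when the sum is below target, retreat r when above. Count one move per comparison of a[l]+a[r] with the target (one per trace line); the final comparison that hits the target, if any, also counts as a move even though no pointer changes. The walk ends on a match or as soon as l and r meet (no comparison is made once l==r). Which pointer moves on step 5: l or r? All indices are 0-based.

[0,13] -9+37=28 <63 → l++
[1,13] 1+37=38 <63 → l++
[2,13] 3+37=40 <63 → l++
[3,13] 4+37=41 <63 → l++
[4,13] 10+37=47 <63 → l++

l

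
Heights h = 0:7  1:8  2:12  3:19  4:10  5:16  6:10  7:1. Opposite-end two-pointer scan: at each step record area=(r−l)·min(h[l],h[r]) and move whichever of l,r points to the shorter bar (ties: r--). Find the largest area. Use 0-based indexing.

[0,7] min(7,1)*7=7 best=7 * → r--
[0,6] min(7,10)*6=42 best=42 * → l++
[1,6] min(8,10)*5=40 best=42 → l++
[2,6] min(12,10)*4=40 best=42 → r--
[2,5] min(12,16)*3=36 best=42 → l++
[3,5] min(19,16)*2=32 best=42 → r--
[3,4] min(19,10)*1=10 best=42 → r--

max area = 42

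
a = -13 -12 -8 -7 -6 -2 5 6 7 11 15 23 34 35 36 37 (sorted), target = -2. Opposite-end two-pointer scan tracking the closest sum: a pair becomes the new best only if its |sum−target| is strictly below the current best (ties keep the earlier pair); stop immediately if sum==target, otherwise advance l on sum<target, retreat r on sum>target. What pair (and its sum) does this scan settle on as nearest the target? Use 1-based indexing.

l=1 r=16: -13+37=24 d=26 *, r--
l=1 r=15: -13+36=23 d=25 *, r--
l=1 r=14: -13+35=22 d=24 *, r--
l=1 r=13: -13+34=21 d=23 *, r--
l=1 r=12: -13+23=10 d=12 *, r--
l=1 r=11: -13+15=2 d=4 *, r--
l=1 r=10: -13+11=-2 d=0 *, stop

pair (-13, 11) with sum -2 (|Δ|=0)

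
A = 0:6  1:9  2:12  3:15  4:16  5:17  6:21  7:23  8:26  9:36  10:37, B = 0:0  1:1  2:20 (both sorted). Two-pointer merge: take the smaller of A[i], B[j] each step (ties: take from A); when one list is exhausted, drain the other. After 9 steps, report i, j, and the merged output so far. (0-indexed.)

i=0 j=0: A[i]=6>B[j]=0 take 0, j++
i=0 j=1: A[i]=6>B[j]=1 take 1, j++
i=0 j=2: A[i]=6<=B[j]=20 take 6, i++
i=1 j=2: A[i]=9<=B[j]=20 take 9, i++
i=2 j=2: A[i]=12<=B[j]=20 take 12, i++
i=3 j=2: A[i]=15<=B[j]=20 take 15, i++
i=4 j=2: A[i]=16<=B[j]=20 take 16, i++
i=5 j=2: A[i]=17<=B[j]=20 take 17, i++
i=6 j=2: A[i]=21>B[j]=20 take 20, j++

i=6, j=3, merged so far=[0, 1, 6, 9, 12, 15, 16, 17, 20]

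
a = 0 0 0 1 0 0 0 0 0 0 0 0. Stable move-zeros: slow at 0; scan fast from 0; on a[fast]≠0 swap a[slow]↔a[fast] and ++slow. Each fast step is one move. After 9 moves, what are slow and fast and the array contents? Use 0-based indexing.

slow=0 fast=0: a[fast]=0, fast++
slow=0 fast=1: a[fast]=0, fast++
slow=0 fast=2: a[fast]=0, fast++
slow=0 fast=3: a[fast]=1≠0 swap→a[0]=1, slow++,fast++
slow=1 fast=4: a[fast]=0, fast++
slow=1 fast=5: a[fast]=0, fast++
slow=1 fast=6: a[fast]=0, fast++
slow=1 fast=7: a[fast]=0, fast++
slow=1 fast=8: a[fast]=0, fast++

slow=1, fast=9, a=[1, 0, 0, 0, 0, 0, 0, 0, 0, 0, 0, 0]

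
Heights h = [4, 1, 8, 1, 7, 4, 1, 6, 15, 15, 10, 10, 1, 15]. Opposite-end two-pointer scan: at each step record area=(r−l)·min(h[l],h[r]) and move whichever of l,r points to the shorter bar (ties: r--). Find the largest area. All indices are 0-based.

max area = 88

l=0 r=13: min(4,15)*13=52 best=52 *, l++
l=1 r=13: min(1,15)*12=12 best=52, l++
l=2 r=13: min(8,15)*11=88 best=88 *, l++
l=3 r=13: min(1,15)*10=10 best=88, l++
l=4 r=13: min(7,15)*9=63 best=88, l++
l=5 r=13: min(4,15)*8=32 best=88, l++
l=6 r=13: min(1,15)*7=7 best=88, l++
l=7 r=13: min(6,15)*6=36 best=88, l++
l=8 r=13: min(15,15)*5=75 best=88, r--
l=8 r=12: min(15,1)*4=4 best=88, r--
l=8 r=11: min(15,10)*3=30 best=88, r--
l=8 r=10: min(15,10)*2=20 best=88, r--
l=8 r=9: min(15,15)*1=15 best=88, r--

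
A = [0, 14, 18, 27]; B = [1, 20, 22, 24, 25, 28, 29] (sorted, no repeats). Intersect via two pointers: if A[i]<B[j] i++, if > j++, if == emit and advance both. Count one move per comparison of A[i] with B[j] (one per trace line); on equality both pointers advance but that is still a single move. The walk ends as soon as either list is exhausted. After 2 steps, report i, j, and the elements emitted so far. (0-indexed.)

i=1, j=1, emitted=[]

i=0 j=0: 0<1, i++
i=1 j=0: 14>1, j++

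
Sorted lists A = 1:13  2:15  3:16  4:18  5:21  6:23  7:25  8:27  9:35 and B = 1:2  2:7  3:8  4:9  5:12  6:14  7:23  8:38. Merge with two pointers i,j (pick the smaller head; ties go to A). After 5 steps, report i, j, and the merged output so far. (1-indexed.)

i=1, j=6, merged so far=[2, 7, 8, 9, 12]

[i=1,j=1] A[i]=13>B[j]=2 take 2 → j++
[i=1,j=2] A[i]=13>B[j]=7 take 7 → j++
[i=1,j=3] A[i]=13>B[j]=8 take 8 → j++
[i=1,j=4] A[i]=13>B[j]=9 take 9 → j++
[i=1,j=5] A[i]=13>B[j]=12 take 12 → j++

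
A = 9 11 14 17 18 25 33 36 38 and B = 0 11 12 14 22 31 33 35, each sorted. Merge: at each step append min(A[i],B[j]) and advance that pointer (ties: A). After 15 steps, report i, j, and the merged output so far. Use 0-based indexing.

i=7, j=8, merged so far=[0, 9, 11, 11, 12, 14, 14, 17, 18, 22, 25, 31, 33, 33, 35]

i=0 j=0: A[i]=9>B[j]=0 take 0, j++
i=0 j=1: A[i]=9<=B[j]=11 take 9, i++
i=1 j=1: A[i]=11<=B[j]=11 take 11, i++
i=2 j=1: A[i]=14>B[j]=11 take 11, j++
i=2 j=2: A[i]=14>B[j]=12 take 12, j++
i=2 j=3: A[i]=14<=B[j]=14 take 14, i++
i=3 j=3: A[i]=17>B[j]=14 take 14, j++
i=3 j=4: A[i]=17<=B[j]=22 take 17, i++
i=4 j=4: A[i]=18<=B[j]=22 take 18, i++
i=5 j=4: A[i]=25>B[j]=22 take 22, j++
i=5 j=5: A[i]=25<=B[j]=31 take 25, i++
i=6 j=5: A[i]=33>B[j]=31 take 31, j++
i=6 j=6: A[i]=33<=B[j]=33 take 33, i++
i=7 j=6: A[i]=36>B[j]=33 take 33, j++
i=7 j=7: A[i]=36>B[j]=35 take 35, j++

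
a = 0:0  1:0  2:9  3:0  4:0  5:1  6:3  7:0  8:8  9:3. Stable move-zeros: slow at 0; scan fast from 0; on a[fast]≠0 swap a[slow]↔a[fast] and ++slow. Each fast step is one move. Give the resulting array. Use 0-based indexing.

[9, 1, 3, 8, 3, 0, 0, 0, 0, 0]

(s=0,f=0) a[fast]=0 → fast++
(s=0,f=1) a[fast]=0 → fast++
(s=0,f=2) a[fast]=9≠0 swap→a[0]=9 → slow++,fast++
(s=1,f=3) a[fast]=0 → fast++
(s=1,f=4) a[fast]=0 → fast++
(s=1,f=5) a[fast]=1≠0 swap→a[1]=1 → slow++,fast++
(s=2,f=6) a[fast]=3≠0 swap→a[2]=3 → slow++,fast++
(s=3,f=7) a[fast]=0 → fast++
(s=3,f=8) a[fast]=8≠0 swap→a[3]=8 → slow++,fast++
(s=4,f=9) a[fast]=3≠0 swap→a[4]=3 → slow++,fast++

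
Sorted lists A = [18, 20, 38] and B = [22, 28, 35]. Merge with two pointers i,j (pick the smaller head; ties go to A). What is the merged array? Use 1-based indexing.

[i=1,j=1] A[i]=18<=B[j]=22 take 18 → i++
[i=2,j=1] A[i]=20<=B[j]=22 take 20 → i++
[i=3,j=1] A[i]=38>B[j]=22 take 22 → j++
[i=3,j=2] A[i]=38>B[j]=28 take 28 → j++
[i=3,j=3] A[i]=38>B[j]=35 take 35 → j++
[i=3,j=4] B done, take A[i]=38 → i++

[18, 20, 22, 28, 35, 38]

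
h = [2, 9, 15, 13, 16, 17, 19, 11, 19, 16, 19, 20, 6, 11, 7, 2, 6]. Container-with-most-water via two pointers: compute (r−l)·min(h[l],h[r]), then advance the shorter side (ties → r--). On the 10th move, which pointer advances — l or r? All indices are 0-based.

l

[0,16] min(2,6)*16=32 best=32 * → l++
[1,16] min(9,6)*15=90 best=90 * → r--
[1,15] min(9,2)*14=28 best=90 → r--
[1,14] min(9,7)*13=91 best=91 * → r--
[1,13] min(9,11)*12=108 best=108 * → l++
[2,13] min(15,11)*11=121 best=121 * → r--
[2,12] min(15,6)*10=60 best=121 → r--
[2,11] min(15,20)*9=135 best=135 * → l++
[3,11] min(13,20)*8=104 best=135 → l++
[4,11] min(16,20)*7=112 best=135 → l++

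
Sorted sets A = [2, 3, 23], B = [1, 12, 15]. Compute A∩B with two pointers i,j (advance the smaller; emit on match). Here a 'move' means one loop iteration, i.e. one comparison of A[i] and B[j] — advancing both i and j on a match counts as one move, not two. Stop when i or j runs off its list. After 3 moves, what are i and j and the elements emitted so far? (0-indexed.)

i=2, j=1, emitted=[]

[i=0,j=0] 2>1 → j++
[i=0,j=1] 2<12 → i++
[i=1,j=1] 3<12 → i++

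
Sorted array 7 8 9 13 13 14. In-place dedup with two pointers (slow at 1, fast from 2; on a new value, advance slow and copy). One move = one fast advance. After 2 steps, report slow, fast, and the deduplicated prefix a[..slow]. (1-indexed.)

slow=1 fast=2: a[fast]=8≠a[slow]=7 write a[2]=8, slow++,fast++
slow=2 fast=3: a[fast]=9≠a[slow]=8 write a[3]=9, slow++,fast++

slow=3, fast=4, prefix=[7, 8, 9]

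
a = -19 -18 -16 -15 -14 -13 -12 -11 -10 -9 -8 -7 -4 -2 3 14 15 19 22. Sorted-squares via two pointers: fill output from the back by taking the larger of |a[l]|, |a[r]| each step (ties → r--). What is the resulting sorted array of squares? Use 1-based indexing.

[4, 9, 16, 49, 64, 81, 100, 121, 144, 169, 196, 196, 225, 225, 256, 324, 361, 361, 484]

[1,19] |-19|<=|22| out[19]=484 → r--
[1,18] |-19|<=|19| out[18]=361 → r--
[1,17] |-19|>|15| out[17]=361 → l++
[2,17] |-18|>|15| out[16]=324 → l++
[3,17] |-16|>|15| out[15]=256 → l++
[4,17] |-15|<=|15| out[14]=225 → r--
[4,16] |-15|>|14| out[13]=225 → l++
[5,16] |-14|<=|14| out[12]=196 → r--
[5,15] |-14|>|3| out[11]=196 → l++
[6,15] |-13|>|3| out[10]=169 → l++
[7,15] |-12|>|3| out[9]=144 → l++
[8,15] |-11|>|3| out[8]=121 → l++
[9,15] |-10|>|3| out[7]=100 → l++
[10,15] |-9|>|3| out[6]=81 → l++
[11,15] |-8|>|3| out[5]=64 → l++
[12,15] |-7|>|3| out[4]=49 → l++
[13,15] |-4|>|3| out[3]=16 → l++
[14,15] |-2|<=|3| out[2]=9 → r--
[14,14] |-2|<=|-2| out[1]=4 → r--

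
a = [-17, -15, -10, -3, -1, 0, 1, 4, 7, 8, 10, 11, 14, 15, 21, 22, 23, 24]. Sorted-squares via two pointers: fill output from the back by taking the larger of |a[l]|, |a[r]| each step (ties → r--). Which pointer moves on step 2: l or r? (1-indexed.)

r

[1,18] |-17|<=|24| out[18]=576 → r--
[1,17] |-17|<=|23| out[17]=529 → r--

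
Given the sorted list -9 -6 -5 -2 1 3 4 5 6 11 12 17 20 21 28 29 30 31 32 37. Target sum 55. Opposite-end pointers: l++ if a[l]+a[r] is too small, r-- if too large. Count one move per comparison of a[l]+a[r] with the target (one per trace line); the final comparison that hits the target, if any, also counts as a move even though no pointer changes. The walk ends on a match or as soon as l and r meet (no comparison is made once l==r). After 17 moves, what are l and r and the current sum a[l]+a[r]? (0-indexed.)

[0,19] -9+37=28 <55 → l++
[1,19] -6+37=31 <55 → l++
[2,19] -5+37=32 <55 → l++
[3,19] -2+37=35 <55 → l++
[4,19] 1+37=38 <55 → l++
[5,19] 3+37=40 <55 → l++
[6,19] 4+37=41 <55 → l++
[7,19] 5+37=42 <55 → l++
[8,19] 6+37=43 <55 → l++
[9,19] 11+37=48 <55 → l++
[10,19] 12+37=49 <55 → l++
[11,19] 17+37=54 <55 → l++
[12,19] 20+37=57 >55 → r--
[12,18] 20+32=52 <55 → l++
[13,18] 21+32=53 <55 → l++
[14,18] 28+32=60 >55 → r--
[14,17] 28+31=59 >55 → r--

l=14, r=16, sum=58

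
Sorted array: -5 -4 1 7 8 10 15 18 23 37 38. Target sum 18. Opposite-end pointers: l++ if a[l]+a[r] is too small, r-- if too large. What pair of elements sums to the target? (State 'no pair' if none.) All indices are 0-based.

(-5, 23)

[0,10] -5+38=33 >18 → r--
[0,9] -5+37=32 >18 → r--
[0,8] -5+23=18 → found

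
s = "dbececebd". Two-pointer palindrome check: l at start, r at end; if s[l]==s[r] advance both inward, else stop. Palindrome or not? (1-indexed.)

palindrome

l=1 r=9: 'd'=='d', l++,r--
l=2 r=8: 'b'=='b', l++,r--
l=3 r=7: 'e'=='e', l++,r--
l=4 r=6: 'c'=='c', l++,r--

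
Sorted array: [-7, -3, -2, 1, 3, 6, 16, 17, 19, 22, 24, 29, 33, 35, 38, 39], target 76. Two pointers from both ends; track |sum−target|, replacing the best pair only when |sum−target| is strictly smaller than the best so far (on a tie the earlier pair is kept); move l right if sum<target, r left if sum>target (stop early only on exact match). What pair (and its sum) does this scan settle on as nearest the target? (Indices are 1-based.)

[1,16] -7+39=32 d=44 * → l++
[2,16] -3+39=36 d=40 * → l++
[3,16] -2+39=37 d=39 * → l++
[4,16] 1+39=40 d=36 * → l++
[5,16] 3+39=42 d=34 * → l++
[6,16] 6+39=45 d=31 * → l++
[7,16] 16+39=55 d=21 * → l++
[8,16] 17+39=56 d=20 * → l++
[9,16] 19+39=58 d=18 * → l++
[10,16] 22+39=61 d=15 * → l++
[11,16] 24+39=63 d=13 * → l++
[12,16] 29+39=68 d=8 * → l++
[13,16] 33+39=72 d=4 * → l++
[14,16] 35+39=74 d=2 * → l++
[15,16] 38+39=77 d=1 * → r--

pair (38, 39) with sum 77 (|Δ|=1)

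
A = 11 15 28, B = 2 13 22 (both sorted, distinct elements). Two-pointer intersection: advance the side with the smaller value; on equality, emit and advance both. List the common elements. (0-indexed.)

intersection = []

[i=0,j=0] 11>2 → j++
[i=0,j=1] 11<13 → i++
[i=1,j=1] 15>13 → j++
[i=1,j=2] 15<22 → i++
[i=2,j=2] 28>22 → j++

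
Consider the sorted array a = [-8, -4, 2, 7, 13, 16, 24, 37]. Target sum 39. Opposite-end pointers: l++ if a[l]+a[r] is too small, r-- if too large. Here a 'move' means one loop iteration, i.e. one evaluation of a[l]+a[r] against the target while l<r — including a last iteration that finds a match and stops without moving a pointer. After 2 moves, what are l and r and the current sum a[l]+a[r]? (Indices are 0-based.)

l=0 r=7: -8+37=29 <39, l++
l=1 r=7: -4+37=33 <39, l++

l=2, r=7, sum=39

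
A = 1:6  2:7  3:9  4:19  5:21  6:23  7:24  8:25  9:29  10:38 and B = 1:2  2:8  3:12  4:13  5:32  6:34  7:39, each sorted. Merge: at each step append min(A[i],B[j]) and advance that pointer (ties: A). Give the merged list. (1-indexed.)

[2, 6, 7, 8, 9, 12, 13, 19, 21, 23, 24, 25, 29, 32, 34, 38, 39]

i=1 j=1: A[i]=6>B[j]=2 take 2, j++
i=1 j=2: A[i]=6<=B[j]=8 take 6, i++
i=2 j=2: A[i]=7<=B[j]=8 take 7, i++
i=3 j=2: A[i]=9>B[j]=8 take 8, j++
i=3 j=3: A[i]=9<=B[j]=12 take 9, i++
i=4 j=3: A[i]=19>B[j]=12 take 12, j++
i=4 j=4: A[i]=19>B[j]=13 take 13, j++
i=4 j=5: A[i]=19<=B[j]=32 take 19, i++
i=5 j=5: A[i]=21<=B[j]=32 take 21, i++
i=6 j=5: A[i]=23<=B[j]=32 take 23, i++
i=7 j=5: A[i]=24<=B[j]=32 take 24, i++
i=8 j=5: A[i]=25<=B[j]=32 take 25, i++
i=9 j=5: A[i]=29<=B[j]=32 take 29, i++
i=10 j=5: A[i]=38>B[j]=32 take 32, j++
i=10 j=6: A[i]=38>B[j]=34 take 34, j++
i=10 j=7: A[i]=38<=B[j]=39 take 38, i++
i=11 j=7: A done, take B[j]=39, j++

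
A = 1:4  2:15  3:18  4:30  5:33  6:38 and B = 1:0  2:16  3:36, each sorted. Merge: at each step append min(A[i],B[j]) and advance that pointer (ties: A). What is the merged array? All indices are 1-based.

[0, 4, 15, 16, 18, 30, 33, 36, 38]

[i=1,j=1] A[i]=4>B[j]=0 take 0 → j++
[i=1,j=2] A[i]=4<=B[j]=16 take 4 → i++
[i=2,j=2] A[i]=15<=B[j]=16 take 15 → i++
[i=3,j=2] A[i]=18>B[j]=16 take 16 → j++
[i=3,j=3] A[i]=18<=B[j]=36 take 18 → i++
[i=4,j=3] A[i]=30<=B[j]=36 take 30 → i++
[i=5,j=3] A[i]=33<=B[j]=36 take 33 → i++
[i=6,j=3] A[i]=38>B[j]=36 take 36 → j++
[i=6,j=4] B done, take A[i]=38 → i++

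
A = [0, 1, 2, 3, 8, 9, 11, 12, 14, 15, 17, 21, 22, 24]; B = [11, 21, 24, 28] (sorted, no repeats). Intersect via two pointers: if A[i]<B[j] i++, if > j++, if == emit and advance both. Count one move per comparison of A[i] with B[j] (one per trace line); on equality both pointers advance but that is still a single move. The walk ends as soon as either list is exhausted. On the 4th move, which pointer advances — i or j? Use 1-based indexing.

i=1 j=1: 0<11, i++
i=2 j=1: 1<11, i++
i=3 j=1: 2<11, i++
i=4 j=1: 3<11, i++

i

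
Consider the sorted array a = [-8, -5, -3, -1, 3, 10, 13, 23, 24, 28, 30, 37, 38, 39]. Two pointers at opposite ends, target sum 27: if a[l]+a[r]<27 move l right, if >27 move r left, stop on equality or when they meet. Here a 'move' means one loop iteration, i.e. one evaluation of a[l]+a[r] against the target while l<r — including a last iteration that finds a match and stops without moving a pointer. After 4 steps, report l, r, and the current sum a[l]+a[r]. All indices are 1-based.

l=2, r=11, sum=25

l=1 r=14: -8+39=31 >27, r--
l=1 r=13: -8+38=30 >27, r--
l=1 r=12: -8+37=29 >27, r--
l=1 r=11: -8+30=22 <27, l++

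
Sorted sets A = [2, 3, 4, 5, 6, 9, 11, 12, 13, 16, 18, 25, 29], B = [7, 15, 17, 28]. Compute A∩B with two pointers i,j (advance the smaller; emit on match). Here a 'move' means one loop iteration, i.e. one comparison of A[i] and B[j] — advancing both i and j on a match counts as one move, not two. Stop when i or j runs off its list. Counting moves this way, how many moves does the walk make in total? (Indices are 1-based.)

[i=1,j=1] 2<7 → i++
[i=2,j=1] 3<7 → i++
[i=3,j=1] 4<7 → i++
[i=4,j=1] 5<7 → i++
[i=5,j=1] 6<7 → i++
[i=6,j=1] 9>7 → j++
[i=6,j=2] 9<15 → i++
[i=7,j=2] 11<15 → i++
[i=8,j=2] 12<15 → i++
[i=9,j=2] 13<15 → i++
[i=10,j=2] 16>15 → j++
[i=10,j=3] 16<17 → i++
[i=11,j=3] 18>17 → j++
[i=11,j=4] 18<28 → i++
[i=12,j=4] 25<28 → i++
[i=13,j=4] 29>28 → j++

16 moves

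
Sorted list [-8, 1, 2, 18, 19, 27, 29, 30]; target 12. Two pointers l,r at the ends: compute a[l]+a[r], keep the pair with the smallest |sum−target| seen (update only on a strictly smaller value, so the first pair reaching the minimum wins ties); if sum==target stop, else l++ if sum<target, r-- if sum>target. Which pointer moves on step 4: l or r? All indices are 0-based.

l

l=0 r=7: -8+30=22 d=10 *, r--
l=0 r=6: -8+29=21 d=9 *, r--
l=0 r=5: -8+27=19 d=7 *, r--
l=0 r=4: -8+19=11 d=1 *, l++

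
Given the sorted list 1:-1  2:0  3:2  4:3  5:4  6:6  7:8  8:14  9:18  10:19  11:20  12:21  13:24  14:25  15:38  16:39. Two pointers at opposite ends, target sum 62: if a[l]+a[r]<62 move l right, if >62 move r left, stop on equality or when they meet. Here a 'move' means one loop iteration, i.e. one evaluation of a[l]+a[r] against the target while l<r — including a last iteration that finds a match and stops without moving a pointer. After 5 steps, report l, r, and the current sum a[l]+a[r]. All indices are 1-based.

l=6, r=16, sum=45

l=1 r=16: -1+39=38 <62, l++
l=2 r=16: 0+39=39 <62, l++
l=3 r=16: 2+39=41 <62, l++
l=4 r=16: 3+39=42 <62, l++
l=5 r=16: 4+39=43 <62, l++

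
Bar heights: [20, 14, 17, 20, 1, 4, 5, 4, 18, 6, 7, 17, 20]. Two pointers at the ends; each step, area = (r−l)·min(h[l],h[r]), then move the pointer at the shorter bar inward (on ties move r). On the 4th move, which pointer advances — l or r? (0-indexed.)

[0,12] min(20,20)*12=240 best=240 * → r--
[0,11] min(20,17)*11=187 best=240 → r--
[0,10] min(20,7)*10=70 best=240 → r--
[0,9] min(20,6)*9=54 best=240 → r--

r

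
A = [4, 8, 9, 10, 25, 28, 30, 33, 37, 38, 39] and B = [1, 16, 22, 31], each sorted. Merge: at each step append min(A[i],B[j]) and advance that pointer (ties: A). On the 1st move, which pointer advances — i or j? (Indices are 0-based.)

j

i=0 j=0: A[i]=4>B[j]=1 take 1, j++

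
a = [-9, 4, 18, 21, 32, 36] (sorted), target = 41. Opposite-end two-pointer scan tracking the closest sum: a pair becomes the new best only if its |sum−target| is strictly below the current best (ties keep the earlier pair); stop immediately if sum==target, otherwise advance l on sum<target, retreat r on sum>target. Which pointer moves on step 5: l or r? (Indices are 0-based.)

l

l=0 r=5: -9+36=27 d=14 *, l++
l=1 r=5: 4+36=40 d=1 *, l++
l=2 r=5: 18+36=54 d=13, r--
l=2 r=4: 18+32=50 d=9, r--
l=2 r=3: 18+21=39 d=2, l++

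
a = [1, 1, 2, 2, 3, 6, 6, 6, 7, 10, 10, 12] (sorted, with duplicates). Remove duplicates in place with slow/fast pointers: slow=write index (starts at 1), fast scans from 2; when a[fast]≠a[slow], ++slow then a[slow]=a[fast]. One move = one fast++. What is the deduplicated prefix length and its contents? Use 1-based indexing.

length 7; prefix = [1, 2, 3, 6, 7, 10, 12]

(s=1,f=2) a[fast]=1=a[slow] dup → fast++
(s=1,f=3) a[fast]=2≠a[slow]=1 write a[2]=2 → slow++,fast++
(s=2,f=4) a[fast]=2=a[slow] dup → fast++
(s=2,f=5) a[fast]=3≠a[slow]=2 write a[3]=3 → slow++,fast++
(s=3,f=6) a[fast]=6≠a[slow]=3 write a[4]=6 → slow++,fast++
(s=4,f=7) a[fast]=6=a[slow] dup → fast++
(s=4,f=8) a[fast]=6=a[slow] dup → fast++
(s=4,f=9) a[fast]=7≠a[slow]=6 write a[5]=7 → slow++,fast++
(s=5,f=10) a[fast]=10≠a[slow]=7 write a[6]=10 → slow++,fast++
(s=6,f=11) a[fast]=10=a[slow] dup → fast++
(s=6,f=12) a[fast]=12≠a[slow]=10 write a[7]=12 → slow++,fast++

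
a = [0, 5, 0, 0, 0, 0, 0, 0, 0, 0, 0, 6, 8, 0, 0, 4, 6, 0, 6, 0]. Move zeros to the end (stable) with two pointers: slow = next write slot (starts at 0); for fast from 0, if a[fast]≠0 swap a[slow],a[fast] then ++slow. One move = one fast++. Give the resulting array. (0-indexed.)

[5, 6, 8, 4, 6, 6, 0, 0, 0, 0, 0, 0, 0, 0, 0, 0, 0, 0, 0, 0]

slow=0 fast=0: a[fast]=0, fast++
slow=0 fast=1: a[fast]=5≠0 swap→a[0]=5, slow++,fast++
slow=1 fast=2: a[fast]=0, fast++
slow=1 fast=3: a[fast]=0, fast++
slow=1 fast=4: a[fast]=0, fast++
slow=1 fast=5: a[fast]=0, fast++
slow=1 fast=6: a[fast]=0, fast++
slow=1 fast=7: a[fast]=0, fast++
slow=1 fast=8: a[fast]=0, fast++
slow=1 fast=9: a[fast]=0, fast++
slow=1 fast=10: a[fast]=0, fast++
slow=1 fast=11: a[fast]=6≠0 swap→a[1]=6, slow++,fast++
slow=2 fast=12: a[fast]=8≠0 swap→a[2]=8, slow++,fast++
slow=3 fast=13: a[fast]=0, fast++
slow=3 fast=14: a[fast]=0, fast++
slow=3 fast=15: a[fast]=4≠0 swap→a[3]=4, slow++,fast++
slow=4 fast=16: a[fast]=6≠0 swap→a[4]=6, slow++,fast++
slow=5 fast=17: a[fast]=0, fast++
slow=5 fast=18: a[fast]=6≠0 swap→a[5]=6, slow++,fast++
slow=6 fast=19: a[fast]=0, fast++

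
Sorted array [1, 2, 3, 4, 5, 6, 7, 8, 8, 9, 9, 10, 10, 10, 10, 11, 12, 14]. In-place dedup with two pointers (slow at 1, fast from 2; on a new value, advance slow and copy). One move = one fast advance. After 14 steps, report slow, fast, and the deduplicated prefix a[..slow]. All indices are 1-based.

(s=1,f=2) a[fast]=2≠a[slow]=1 write a[2]=2 → slow++,fast++
(s=2,f=3) a[fast]=3≠a[slow]=2 write a[3]=3 → slow++,fast++
(s=3,f=4) a[fast]=4≠a[slow]=3 write a[4]=4 → slow++,fast++
(s=4,f=5) a[fast]=5≠a[slow]=4 write a[5]=5 → slow++,fast++
(s=5,f=6) a[fast]=6≠a[slow]=5 write a[6]=6 → slow++,fast++
(s=6,f=7) a[fast]=7≠a[slow]=6 write a[7]=7 → slow++,fast++
(s=7,f=8) a[fast]=8≠a[slow]=7 write a[8]=8 → slow++,fast++
(s=8,f=9) a[fast]=8=a[slow] dup → fast++
(s=8,f=10) a[fast]=9≠a[slow]=8 write a[9]=9 → slow++,fast++
(s=9,f=11) a[fast]=9=a[slow] dup → fast++
(s=9,f=12) a[fast]=10≠a[slow]=9 write a[10]=10 → slow++,fast++
(s=10,f=13) a[fast]=10=a[slow] dup → fast++
(s=10,f=14) a[fast]=10=a[slow] dup → fast++
(s=10,f=15) a[fast]=10=a[slow] dup → fast++

slow=10, fast=16, prefix=[1, 2, 3, 4, 5, 6, 7, 8, 9, 10]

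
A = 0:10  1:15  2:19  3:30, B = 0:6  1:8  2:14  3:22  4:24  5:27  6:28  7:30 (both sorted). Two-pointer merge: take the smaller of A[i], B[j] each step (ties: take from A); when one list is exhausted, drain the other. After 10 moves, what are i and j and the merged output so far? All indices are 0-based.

i=3, j=7, merged so far=[6, 8, 10, 14, 15, 19, 22, 24, 27, 28]

[i=0,j=0] A[i]=10>B[j]=6 take 6 → j++
[i=0,j=1] A[i]=10>B[j]=8 take 8 → j++
[i=0,j=2] A[i]=10<=B[j]=14 take 10 → i++
[i=1,j=2] A[i]=15>B[j]=14 take 14 → j++
[i=1,j=3] A[i]=15<=B[j]=22 take 15 → i++
[i=2,j=3] A[i]=19<=B[j]=22 take 19 → i++
[i=3,j=3] A[i]=30>B[j]=22 take 22 → j++
[i=3,j=4] A[i]=30>B[j]=24 take 24 → j++
[i=3,j=5] A[i]=30>B[j]=27 take 27 → j++
[i=3,j=6] A[i]=30>B[j]=28 take 28 → j++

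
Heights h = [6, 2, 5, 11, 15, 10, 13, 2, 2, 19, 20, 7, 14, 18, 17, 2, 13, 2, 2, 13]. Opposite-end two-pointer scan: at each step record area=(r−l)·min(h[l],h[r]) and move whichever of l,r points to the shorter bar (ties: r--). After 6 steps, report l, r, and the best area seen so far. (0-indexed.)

l=0 r=19: min(6,13)*19=114 best=114 *, l++
l=1 r=19: min(2,13)*18=36 best=114, l++
l=2 r=19: min(5,13)*17=85 best=114, l++
l=3 r=19: min(11,13)*16=176 best=176 *, l++
l=4 r=19: min(15,13)*15=195 best=195 *, r--
l=4 r=18: min(15,2)*14=28 best=195, r--

l=4, r=17, best area=195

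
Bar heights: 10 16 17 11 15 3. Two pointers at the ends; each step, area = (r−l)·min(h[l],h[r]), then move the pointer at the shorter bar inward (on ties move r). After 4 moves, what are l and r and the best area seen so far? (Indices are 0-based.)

l=1, r=2, best area=45

l=0 r=5: min(10,3)*5=15 best=15 *, r--
l=0 r=4: min(10,15)*4=40 best=40 *, l++
l=1 r=4: min(16,15)*3=45 best=45 *, r--
l=1 r=3: min(16,11)*2=22 best=45, r--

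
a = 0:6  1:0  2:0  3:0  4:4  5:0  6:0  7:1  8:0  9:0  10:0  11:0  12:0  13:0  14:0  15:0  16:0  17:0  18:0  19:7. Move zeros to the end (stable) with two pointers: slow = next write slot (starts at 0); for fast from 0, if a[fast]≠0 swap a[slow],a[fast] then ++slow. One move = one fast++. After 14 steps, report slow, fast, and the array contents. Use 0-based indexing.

slow=0 fast=0: a[fast]=6≠0 swap→a[0]=6, slow++,fast++
slow=1 fast=1: a[fast]=0, fast++
slow=1 fast=2: a[fast]=0, fast++
slow=1 fast=3: a[fast]=0, fast++
slow=1 fast=4: a[fast]=4≠0 swap→a[1]=4, slow++,fast++
slow=2 fast=5: a[fast]=0, fast++
slow=2 fast=6: a[fast]=0, fast++
slow=2 fast=7: a[fast]=1≠0 swap→a[2]=1, slow++,fast++
slow=3 fast=8: a[fast]=0, fast++
slow=3 fast=9: a[fast]=0, fast++
slow=3 fast=10: a[fast]=0, fast++
slow=3 fast=11: a[fast]=0, fast++
slow=3 fast=12: a[fast]=0, fast++
slow=3 fast=13: a[fast]=0, fast++

slow=3, fast=14, a=[6, 4, 1, 0, 0, 0, 0, 0, 0, 0, 0, 0, 0, 0, 0, 0, 0, 0, 0, 7]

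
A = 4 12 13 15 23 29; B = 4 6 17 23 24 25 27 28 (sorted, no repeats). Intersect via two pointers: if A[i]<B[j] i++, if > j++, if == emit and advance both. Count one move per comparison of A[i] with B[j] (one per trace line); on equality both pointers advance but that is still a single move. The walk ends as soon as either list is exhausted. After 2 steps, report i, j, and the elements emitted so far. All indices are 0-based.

i=0 j=0: 4==4 emit, i++,j++
i=1 j=1: 12>6, j++

i=1, j=2, emitted=[4]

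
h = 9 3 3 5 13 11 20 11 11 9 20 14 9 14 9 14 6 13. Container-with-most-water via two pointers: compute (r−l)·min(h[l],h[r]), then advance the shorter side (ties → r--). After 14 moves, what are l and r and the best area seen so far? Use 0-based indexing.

[0,17] min(9,13)*17=153 best=153 * → l++
[1,17] min(3,13)*16=48 best=153 → l++
[2,17] min(3,13)*15=45 best=153 → l++
[3,17] min(5,13)*14=70 best=153 → l++
[4,17] min(13,13)*13=169 best=169 * → r--
[4,16] min(13,6)*12=72 best=169 → r--
[4,15] min(13,14)*11=143 best=169 → l++
[5,15] min(11,14)*10=110 best=169 → l++
[6,15] min(20,14)*9=126 best=169 → r--
[6,14] min(20,9)*8=72 best=169 → r--
[6,13] min(20,14)*7=98 best=169 → r--
[6,12] min(20,9)*6=54 best=169 → r--
[6,11] min(20,14)*5=70 best=169 → r--
[6,10] min(20,20)*4=80 best=169 → r--

l=6, r=9, best area=169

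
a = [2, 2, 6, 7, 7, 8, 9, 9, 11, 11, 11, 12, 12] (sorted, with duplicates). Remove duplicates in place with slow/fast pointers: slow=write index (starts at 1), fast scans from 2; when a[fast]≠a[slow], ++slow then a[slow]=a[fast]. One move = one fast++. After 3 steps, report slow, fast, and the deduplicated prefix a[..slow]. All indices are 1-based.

slow=3, fast=5, prefix=[2, 6, 7]

slow=1 fast=2: a[fast]=2=a[slow] dup, fast++
slow=1 fast=3: a[fast]=6≠a[slow]=2 write a[2]=6, slow++,fast++
slow=2 fast=4: a[fast]=7≠a[slow]=6 write a[3]=7, slow++,fast++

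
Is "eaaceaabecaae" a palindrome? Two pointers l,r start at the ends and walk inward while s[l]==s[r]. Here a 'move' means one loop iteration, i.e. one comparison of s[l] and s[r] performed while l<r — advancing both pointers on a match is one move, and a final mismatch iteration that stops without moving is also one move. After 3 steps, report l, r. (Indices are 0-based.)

l=3, r=9

[0,12] 'e'=='e' → l++,r--
[1,11] 'a'=='a' → l++,r--
[2,10] 'a'=='a' → l++,r--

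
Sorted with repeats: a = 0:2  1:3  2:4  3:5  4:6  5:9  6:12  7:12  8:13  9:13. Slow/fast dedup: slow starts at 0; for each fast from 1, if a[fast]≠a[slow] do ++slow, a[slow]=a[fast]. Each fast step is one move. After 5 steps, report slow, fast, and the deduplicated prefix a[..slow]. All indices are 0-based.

(s=0,f=1) a[fast]=3≠a[slow]=2 write a[1]=3 → slow++,fast++
(s=1,f=2) a[fast]=4≠a[slow]=3 write a[2]=4 → slow++,fast++
(s=2,f=3) a[fast]=5≠a[slow]=4 write a[3]=5 → slow++,fast++
(s=3,f=4) a[fast]=6≠a[slow]=5 write a[4]=6 → slow++,fast++
(s=4,f=5) a[fast]=9≠a[slow]=6 write a[5]=9 → slow++,fast++

slow=5, fast=6, prefix=[2, 3, 4, 5, 6, 9]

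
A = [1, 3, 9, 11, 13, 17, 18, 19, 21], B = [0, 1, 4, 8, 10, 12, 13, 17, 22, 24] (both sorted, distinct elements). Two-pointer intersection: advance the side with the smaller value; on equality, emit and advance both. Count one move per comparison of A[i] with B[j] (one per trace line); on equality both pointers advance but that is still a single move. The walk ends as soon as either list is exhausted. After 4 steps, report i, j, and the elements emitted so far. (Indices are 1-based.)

i=1 j=1: 1>0, j++
i=1 j=2: 1==1 emit, i++,j++
i=2 j=3: 3<4, i++
i=3 j=3: 9>4, j++

i=3, j=4, emitted=[1]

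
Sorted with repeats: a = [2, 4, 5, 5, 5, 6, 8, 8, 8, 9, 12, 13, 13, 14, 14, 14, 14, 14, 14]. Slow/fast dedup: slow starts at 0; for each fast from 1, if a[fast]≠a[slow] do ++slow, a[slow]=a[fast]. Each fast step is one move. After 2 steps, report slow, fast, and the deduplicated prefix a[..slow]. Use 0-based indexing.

slow=0 fast=1: a[fast]=4≠a[slow]=2 write a[1]=4, slow++,fast++
slow=1 fast=2: a[fast]=5≠a[slow]=4 write a[2]=5, slow++,fast++

slow=2, fast=3, prefix=[2, 4, 5]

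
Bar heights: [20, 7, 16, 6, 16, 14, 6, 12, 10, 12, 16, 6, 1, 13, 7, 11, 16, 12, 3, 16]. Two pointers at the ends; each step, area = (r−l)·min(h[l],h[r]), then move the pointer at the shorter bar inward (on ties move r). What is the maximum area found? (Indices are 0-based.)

max area = 304

l=0 r=19: min(20,16)*19=304 best=304 *, r--
l=0 r=18: min(20,3)*18=54 best=304, r--
l=0 r=17: min(20,12)*17=204 best=304, r--
l=0 r=16: min(20,16)*16=256 best=304, r--
l=0 r=15: min(20,11)*15=165 best=304, r--
l=0 r=14: min(20,7)*14=98 best=304, r--
l=0 r=13: min(20,13)*13=169 best=304, r--
l=0 r=12: min(20,1)*12=12 best=304, r--
l=0 r=11: min(20,6)*11=66 best=304, r--
l=0 r=10: min(20,16)*10=160 best=304, r--
l=0 r=9: min(20,12)*9=108 best=304, r--
l=0 r=8: min(20,10)*8=80 best=304, r--
l=0 r=7: min(20,12)*7=84 best=304, r--
l=0 r=6: min(20,6)*6=36 best=304, r--
l=0 r=5: min(20,14)*5=70 best=304, r--
l=0 r=4: min(20,16)*4=64 best=304, r--
l=0 r=3: min(20,6)*3=18 best=304, r--
l=0 r=2: min(20,16)*2=32 best=304, r--
l=0 r=1: min(20,7)*1=7 best=304, r--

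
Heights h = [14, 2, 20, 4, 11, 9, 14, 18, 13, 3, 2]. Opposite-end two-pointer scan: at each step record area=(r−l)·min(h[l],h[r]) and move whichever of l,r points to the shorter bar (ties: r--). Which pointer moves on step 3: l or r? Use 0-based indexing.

[0,10] min(14,2)*10=20 best=20 * → r--
[0,9] min(14,3)*9=27 best=27 * → r--
[0,8] min(14,13)*8=104 best=104 * → r--

r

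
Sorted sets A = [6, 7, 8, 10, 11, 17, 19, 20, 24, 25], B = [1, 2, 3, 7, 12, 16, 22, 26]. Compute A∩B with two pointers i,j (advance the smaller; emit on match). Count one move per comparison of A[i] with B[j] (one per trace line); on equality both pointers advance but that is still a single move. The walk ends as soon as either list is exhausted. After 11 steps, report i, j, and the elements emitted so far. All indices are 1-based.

i=7, j=7, emitted=[7]

i=1 j=1: 6>1, j++
i=1 j=2: 6>2, j++
i=1 j=3: 6>3, j++
i=1 j=4: 6<7, i++
i=2 j=4: 7==7 emit, i++,j++
i=3 j=5: 8<12, i++
i=4 j=5: 10<12, i++
i=5 j=5: 11<12, i++
i=6 j=5: 17>12, j++
i=6 j=6: 17>16, j++
i=6 j=7: 17<22, i++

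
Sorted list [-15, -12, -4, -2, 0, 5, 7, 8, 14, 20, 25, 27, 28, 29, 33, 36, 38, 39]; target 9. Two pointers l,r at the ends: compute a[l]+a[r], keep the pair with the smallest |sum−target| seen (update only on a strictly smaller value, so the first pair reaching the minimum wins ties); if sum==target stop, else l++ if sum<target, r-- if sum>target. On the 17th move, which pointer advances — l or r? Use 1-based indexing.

r

[1,18] -15+39=24 d=15 * → r--
[1,17] -15+38=23 d=14 * → r--
[1,16] -15+36=21 d=12 * → r--
[1,15] -15+33=18 d=9 * → r--
[1,14] -15+29=14 d=5 * → r--
[1,13] -15+28=13 d=4 * → r--
[1,12] -15+27=12 d=3 * → r--
[1,11] -15+25=10 d=1 * → r--
[1,10] -15+20=5 d=4 → l++
[2,10] -12+20=8 d=1 → l++
[3,10] -4+20=16 d=7 → r--
[3,9] -4+14=10 d=1 → r--
[3,8] -4+8=4 d=5 → l++
[4,8] -2+8=6 d=3 → l++
[5,8] 0+8=8 d=1 → l++
[6,8] 5+8=13 d=4 → r--
[6,7] 5+7=12 d=3 → r--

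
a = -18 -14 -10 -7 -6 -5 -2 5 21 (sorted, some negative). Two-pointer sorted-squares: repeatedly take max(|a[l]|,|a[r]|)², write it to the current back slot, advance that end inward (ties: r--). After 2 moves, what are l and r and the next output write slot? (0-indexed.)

l=1, r=7, next write slot=6

l=0 r=8: |-18|<=|21| out[8]=441, r--
l=0 r=7: |-18|>|5| out[7]=324, l++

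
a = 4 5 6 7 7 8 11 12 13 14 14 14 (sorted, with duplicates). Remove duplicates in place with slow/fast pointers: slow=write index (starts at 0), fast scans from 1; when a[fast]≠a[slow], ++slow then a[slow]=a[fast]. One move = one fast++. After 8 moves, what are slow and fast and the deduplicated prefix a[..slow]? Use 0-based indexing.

slow=7, fast=9, prefix=[4, 5, 6, 7, 8, 11, 12, 13]

(s=0,f=1) a[fast]=5≠a[slow]=4 write a[1]=5 → slow++,fast++
(s=1,f=2) a[fast]=6≠a[slow]=5 write a[2]=6 → slow++,fast++
(s=2,f=3) a[fast]=7≠a[slow]=6 write a[3]=7 → slow++,fast++
(s=3,f=4) a[fast]=7=a[slow] dup → fast++
(s=3,f=5) a[fast]=8≠a[slow]=7 write a[4]=8 → slow++,fast++
(s=4,f=6) a[fast]=11≠a[slow]=8 write a[5]=11 → slow++,fast++
(s=5,f=7) a[fast]=12≠a[slow]=11 write a[6]=12 → slow++,fast++
(s=6,f=8) a[fast]=13≠a[slow]=12 write a[7]=13 → slow++,fast++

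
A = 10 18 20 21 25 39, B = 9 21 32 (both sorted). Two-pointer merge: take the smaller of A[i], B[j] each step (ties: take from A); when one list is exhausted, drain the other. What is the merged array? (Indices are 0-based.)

i=0 j=0: A[i]=10>B[j]=9 take 9, j++
i=0 j=1: A[i]=10<=B[j]=21 take 10, i++
i=1 j=1: A[i]=18<=B[j]=21 take 18, i++
i=2 j=1: A[i]=20<=B[j]=21 take 20, i++
i=3 j=1: A[i]=21<=B[j]=21 take 21, i++
i=4 j=1: A[i]=25>B[j]=21 take 21, j++
i=4 j=2: A[i]=25<=B[j]=32 take 25, i++
i=5 j=2: A[i]=39>B[j]=32 take 32, j++
i=5 j=3: B done, take A[i]=39, i++

[9, 10, 18, 20, 21, 21, 25, 32, 39]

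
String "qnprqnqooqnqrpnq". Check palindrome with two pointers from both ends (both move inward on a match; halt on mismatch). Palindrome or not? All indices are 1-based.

palindrome

[1,16] 'q'=='q' → l++,r--
[2,15] 'n'=='n' → l++,r--
[3,14] 'p'=='p' → l++,r--
[4,13] 'r'=='r' → l++,r--
[5,12] 'q'=='q' → l++,r--
[6,11] 'n'=='n' → l++,r--
[7,10] 'q'=='q' → l++,r--
[8,9] 'o'=='o' → l++,r--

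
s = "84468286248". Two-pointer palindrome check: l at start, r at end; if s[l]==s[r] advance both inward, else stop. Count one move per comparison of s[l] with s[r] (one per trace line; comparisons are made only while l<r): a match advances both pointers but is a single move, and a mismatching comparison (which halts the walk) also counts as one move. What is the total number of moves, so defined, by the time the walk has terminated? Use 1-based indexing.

[1,11] '8'=='8' → l++,r--
[2,10] '4'=='4' → l++,r--
[3,9] '4'!='2' → stop

3 moves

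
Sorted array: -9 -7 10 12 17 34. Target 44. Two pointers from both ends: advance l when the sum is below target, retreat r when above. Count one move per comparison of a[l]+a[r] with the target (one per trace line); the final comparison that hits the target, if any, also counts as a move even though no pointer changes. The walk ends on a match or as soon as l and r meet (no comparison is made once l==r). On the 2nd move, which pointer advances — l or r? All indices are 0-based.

l=0 r=5: -9+34=25 <44, l++
l=1 r=5: -7+34=27 <44, l++

l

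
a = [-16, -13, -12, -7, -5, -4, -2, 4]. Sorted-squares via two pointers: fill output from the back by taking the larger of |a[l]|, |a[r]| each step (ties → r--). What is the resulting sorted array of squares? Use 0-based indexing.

[0,7] |-16|>|4| out[7]=256 → l++
[1,7] |-13|>|4| out[6]=169 → l++
[2,7] |-12|>|4| out[5]=144 → l++
[3,7] |-7|>|4| out[4]=49 → l++
[4,7] |-5|>|4| out[3]=25 → l++
[5,7] |-4|<=|4| out[2]=16 → r--
[5,6] |-4|>|-2| out[1]=16 → l++
[6,6] |-2|<=|-2| out[0]=4 → r--

[4, 16, 16, 25, 49, 144, 169, 256]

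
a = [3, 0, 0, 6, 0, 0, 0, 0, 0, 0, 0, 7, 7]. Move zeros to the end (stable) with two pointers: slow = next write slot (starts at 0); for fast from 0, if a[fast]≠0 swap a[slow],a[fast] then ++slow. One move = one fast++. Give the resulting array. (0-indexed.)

(s=0,f=0) a[fast]=3≠0 swap→a[0]=3 → slow++,fast++
(s=1,f=1) a[fast]=0 → fast++
(s=1,f=2) a[fast]=0 → fast++
(s=1,f=3) a[fast]=6≠0 swap→a[1]=6 → slow++,fast++
(s=2,f=4) a[fast]=0 → fast++
(s=2,f=5) a[fast]=0 → fast++
(s=2,f=6) a[fast]=0 → fast++
(s=2,f=7) a[fast]=0 → fast++
(s=2,f=8) a[fast]=0 → fast++
(s=2,f=9) a[fast]=0 → fast++
(s=2,f=10) a[fast]=0 → fast++
(s=2,f=11) a[fast]=7≠0 swap→a[2]=7 → slow++,fast++
(s=3,f=12) a[fast]=7≠0 swap→a[3]=7 → slow++,fast++

[3, 6, 7, 7, 0, 0, 0, 0, 0, 0, 0, 0, 0]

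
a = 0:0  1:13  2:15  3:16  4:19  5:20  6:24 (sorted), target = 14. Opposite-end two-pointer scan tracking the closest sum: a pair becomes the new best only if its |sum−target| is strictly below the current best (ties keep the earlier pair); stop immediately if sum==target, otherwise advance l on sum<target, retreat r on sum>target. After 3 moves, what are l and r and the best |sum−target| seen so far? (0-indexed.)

[0,6] 0+24=24 d=10 * → r--
[0,5] 0+20=20 d=6 * → r--
[0,4] 0+19=19 d=5 * → r--

l=0, r=3, best |Δ|=5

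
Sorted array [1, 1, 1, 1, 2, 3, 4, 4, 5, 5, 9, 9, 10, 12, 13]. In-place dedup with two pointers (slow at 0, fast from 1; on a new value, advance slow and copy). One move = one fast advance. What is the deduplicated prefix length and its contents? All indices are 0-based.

(s=0,f=1) a[fast]=1=a[slow] dup → fast++
(s=0,f=2) a[fast]=1=a[slow] dup → fast++
(s=0,f=3) a[fast]=1=a[slow] dup → fast++
(s=0,f=4) a[fast]=2≠a[slow]=1 write a[1]=2 → slow++,fast++
(s=1,f=5) a[fast]=3≠a[slow]=2 write a[2]=3 → slow++,fast++
(s=2,f=6) a[fast]=4≠a[slow]=3 write a[3]=4 → slow++,fast++
(s=3,f=7) a[fast]=4=a[slow] dup → fast++
(s=3,f=8) a[fast]=5≠a[slow]=4 write a[4]=5 → slow++,fast++
(s=4,f=9) a[fast]=5=a[slow] dup → fast++
(s=4,f=10) a[fast]=9≠a[slow]=5 write a[5]=9 → slow++,fast++
(s=5,f=11) a[fast]=9=a[slow] dup → fast++
(s=5,f=12) a[fast]=10≠a[slow]=9 write a[6]=10 → slow++,fast++
(s=6,f=13) a[fast]=12≠a[slow]=10 write a[7]=12 → slow++,fast++
(s=7,f=14) a[fast]=13≠a[slow]=12 write a[8]=13 → slow++,fast++

length 9; prefix = [1, 2, 3, 4, 5, 9, 10, 12, 13]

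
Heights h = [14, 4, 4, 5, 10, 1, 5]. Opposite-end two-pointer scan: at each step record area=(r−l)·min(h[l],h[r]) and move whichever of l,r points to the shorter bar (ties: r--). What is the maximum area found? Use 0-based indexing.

[0,6] min(14,5)*6=30 best=30 * → r--
[0,5] min(14,1)*5=5 best=30 → r--
[0,4] min(14,10)*4=40 best=40 * → r--
[0,3] min(14,5)*3=15 best=40 → r--
[0,2] min(14,4)*2=8 best=40 → r--
[0,1] min(14,4)*1=4 best=40 → r--

max area = 40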